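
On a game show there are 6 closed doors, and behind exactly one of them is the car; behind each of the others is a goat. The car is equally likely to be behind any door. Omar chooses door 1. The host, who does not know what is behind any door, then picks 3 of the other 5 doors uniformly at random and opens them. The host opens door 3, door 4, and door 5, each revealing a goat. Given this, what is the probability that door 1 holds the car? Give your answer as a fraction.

Consider each possible location of the car in turn.
If it is behind any of doors 1, 2, and 6 (prior 1/6 each): the host picks exactly this set with probability 1/10 regardless, and none is the prize; weight (1/6)·(1/10) = 1/60 each.
If it is behind any of doors 3, 4, and 5 (prior 1/6 each): that door was opened and seen not to hold the prize — ruled out; weight (1/6)·0 = 0 each.
The weights sum to 1/20.
So P(the car behind door 1 | the host opened door 3, door 4, and door 5) = (1/60) / (1/20) = 1/3.

1/3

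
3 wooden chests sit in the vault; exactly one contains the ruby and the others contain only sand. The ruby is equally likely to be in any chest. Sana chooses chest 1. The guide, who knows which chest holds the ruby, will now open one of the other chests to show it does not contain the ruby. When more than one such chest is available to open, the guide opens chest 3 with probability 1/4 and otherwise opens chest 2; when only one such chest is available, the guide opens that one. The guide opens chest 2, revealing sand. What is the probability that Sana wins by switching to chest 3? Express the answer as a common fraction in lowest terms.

4/7

Consider each possible location of the ruby in turn.
If it is in chest 1 (prior 1/3): chest 3 is available but not opened, probability 3/4; weight (1/3)·(3/4) = 1/4.
If it is in chest 2 (prior 1/3): the guide opened chest 2, so this case is ruled out; weight (1/3)·0 = 0.
If it is in chest 3 (prior 1/3): only chest 2 is available, probability 1; weight (1/3)·1 = 1/3.
The weights sum to 7/12.
So P(the ruby in chest 3 | the guide opened chest 2) = (1/3) / (7/12) = 4/7.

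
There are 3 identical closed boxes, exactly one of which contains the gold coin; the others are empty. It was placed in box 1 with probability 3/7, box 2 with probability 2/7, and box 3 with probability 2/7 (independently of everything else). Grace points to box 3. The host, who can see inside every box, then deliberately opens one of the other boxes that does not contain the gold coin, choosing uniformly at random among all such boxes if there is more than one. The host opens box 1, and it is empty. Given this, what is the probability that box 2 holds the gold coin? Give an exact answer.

Consider each possible location of the gold coin in turn.
If it is in box 1 (prior 3/7): the host opened box 1, so this case is ruled out; weight (3/7)·0 = 0.
If it is in box 2 (prior 2/7): the host has no choice, probability 1; weight (2/7)·1 = 2/7.
If it is in box 3 (prior 2/7): the host has 2 equally likely choices, so probability 1/2; weight (2/7)·(1/2) = 1/7.
The weights sum to 3/7.
So P(the gold coin in box 2 | the host opened box 1) = (2/7) / (3/7) = 2/3.

2/3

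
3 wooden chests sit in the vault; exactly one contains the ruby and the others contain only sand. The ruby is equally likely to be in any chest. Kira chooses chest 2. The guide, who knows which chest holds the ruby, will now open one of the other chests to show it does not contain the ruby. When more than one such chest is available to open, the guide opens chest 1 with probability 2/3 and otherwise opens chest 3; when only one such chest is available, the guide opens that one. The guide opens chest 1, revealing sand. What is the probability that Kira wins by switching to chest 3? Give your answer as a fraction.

Apply Bayes' rule, conditioning on where the ruby actually is.
If it is in chest 1 (prior 1/3): the guide opened chest 1, so this case is ruled out; weight (1/3)·0 = 0.
If it is in chest 2 (prior 1/3): chest 1 is available, opened with probability 2/3; weight (1/3)·(2/3) = 2/9.
If it is in chest 3 (prior 1/3): only chest 1 is available, probability 1; weight (1/3)·1 = 1/3.
The weights sum to 5/9.
So P(the ruby in chest 3 | the guide opened chest 1) = (1/3) / (5/9) = 3/5.

3/5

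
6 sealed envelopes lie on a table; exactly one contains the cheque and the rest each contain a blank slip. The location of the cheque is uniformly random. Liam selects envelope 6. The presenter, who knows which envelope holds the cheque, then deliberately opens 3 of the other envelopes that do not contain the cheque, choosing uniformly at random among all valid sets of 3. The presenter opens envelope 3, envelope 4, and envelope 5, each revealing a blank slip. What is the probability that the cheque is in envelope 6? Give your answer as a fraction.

1/6

Consider each possible location of the cheque in turn.
If it is in either of envelopes 1 and 2 (prior 1/6 each): the presenter has 4 equally likely choices, so probability 1/4; weight (1/6)·(1/4) = 1/24 each.
If it is in any of envelopes 3, 4, and 5 (prior 1/6 each): that envelope was opened and seen not to hold the prize — ruled out; weight (1/6)·0 = 0 each.
If it is in envelope 6 (prior 1/6): the presenter has 10 equally likely choices, so probability 1/10; weight (1/6)·(1/10) = 1/60.
The weights sum to 1/10.
So P(the cheque in envelope 6 | the presenter opened envelope 3, envelope 4, and envelope 5) = (1/60) / (1/10) = 1/6.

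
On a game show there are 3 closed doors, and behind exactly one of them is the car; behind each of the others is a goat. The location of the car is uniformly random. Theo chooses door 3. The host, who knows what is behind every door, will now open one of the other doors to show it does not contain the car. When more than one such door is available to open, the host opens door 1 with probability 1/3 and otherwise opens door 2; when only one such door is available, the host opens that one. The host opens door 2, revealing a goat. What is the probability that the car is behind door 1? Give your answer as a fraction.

3/5

Apply Bayes' rule, conditioning on where the car actually is.
If it is behind door 1 (prior 1/3): only door 2 is available, probability 1; weight (1/3)·1 = 1/3.
If it is behind door 2 (prior 1/3): the host opened door 2, so this case is ruled out; weight (1/3)·0 = 0.
If it is behind door 3 (prior 1/3): door 1 is available but not opened, probability 2/3; weight (1/3)·(2/3) = 2/9.
The weights sum to 5/9.
So P(the car behind door 1 | the host opened door 2) = (1/3) / (5/9) = 3/5.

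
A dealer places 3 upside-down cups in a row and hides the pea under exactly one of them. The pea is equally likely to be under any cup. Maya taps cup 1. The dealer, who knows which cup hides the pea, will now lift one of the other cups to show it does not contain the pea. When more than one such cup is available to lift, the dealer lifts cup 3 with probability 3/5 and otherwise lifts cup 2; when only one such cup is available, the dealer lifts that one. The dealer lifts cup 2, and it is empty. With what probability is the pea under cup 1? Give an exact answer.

2/7

Condition on the true location of the pea.
If it is under cup 1 (prior 1/3): cup 3 is available but not opened, probability 2/5; weight (1/3)·(2/5) = 2/15.
If it is under cup 2 (prior 1/3): the dealer opened cup 2, so this case is ruled out; weight (1/3)·0 = 0.
If it is under cup 3 (prior 1/3): only cup 2 is available, probability 1; weight (1/3)·1 = 1/3.
The weights sum to 7/15.
So P(the pea under cup 1 | the dealer opened cup 2) = (2/15) / (7/15) = 2/7.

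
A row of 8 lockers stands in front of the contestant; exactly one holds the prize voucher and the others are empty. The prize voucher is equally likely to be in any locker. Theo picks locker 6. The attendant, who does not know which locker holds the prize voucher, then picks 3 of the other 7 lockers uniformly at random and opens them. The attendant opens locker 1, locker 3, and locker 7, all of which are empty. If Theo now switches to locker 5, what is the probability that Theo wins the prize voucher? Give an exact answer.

1/5

Because the attendant chose which lockers to open without knowing where the prize voucher is, the choice is independent of the prize location. Learning that none of the 3 opened lockers holds the prize voucher simply rules out those 3 locations and leaves the remaining 5 lockers still equally likely by symmetry.
So P(the prize voucher in locker 5) = 1/5.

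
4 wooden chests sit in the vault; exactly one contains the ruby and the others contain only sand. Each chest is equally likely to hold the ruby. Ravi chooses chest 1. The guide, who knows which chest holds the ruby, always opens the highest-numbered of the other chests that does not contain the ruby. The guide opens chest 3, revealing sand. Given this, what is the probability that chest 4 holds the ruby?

1

Apply Bayes' rule, conditioning on where the ruby actually is.
If it is in either of chests 1 and 2 (prior 1/4 each): the guide would have opened chest 4 instead, probability 0; weight (1/4)·0 = 0 each.
If it is in chest 3 (prior 1/4): the guide opened chest 3, so this case is ruled out; weight (1/4)·0 = 0.
If it is in chest 4 (prior 1/4): chest 3 is the highest-numbered option available, probability 1; weight (1/4)·1 = 1/4.
The weights sum to 1/4.
So P(the ruby in chest 4 | the guide opened chest 3) = (1/4) / (1/4) = 1.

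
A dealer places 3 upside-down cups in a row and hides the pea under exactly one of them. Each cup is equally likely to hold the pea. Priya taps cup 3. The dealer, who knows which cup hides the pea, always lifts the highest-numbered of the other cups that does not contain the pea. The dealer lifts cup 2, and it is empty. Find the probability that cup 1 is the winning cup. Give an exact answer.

Condition on the true location of the pea.
If it is under either of cups 1 and 3 (prior 1/3 each): cup 2 is the highest-numbered option available, probability 1; weight (1/3)·1 = 1/3 each.
If it is under cup 2 (prior 1/3): the dealer opened cup 2, so this case is ruled out; weight (1/3)·0 = 0.
The weights sum to 2/3.
So P(the pea under cup 1 | the dealer opened cup 2) = (1/3) / (2/3) = 1/2.

1/2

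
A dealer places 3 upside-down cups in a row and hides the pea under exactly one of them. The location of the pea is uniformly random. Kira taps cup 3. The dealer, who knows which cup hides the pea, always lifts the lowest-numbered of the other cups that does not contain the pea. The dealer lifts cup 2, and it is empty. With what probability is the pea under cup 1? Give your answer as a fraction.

1

Condition on the true location of the pea.
If it is under cup 1 (prior 1/3): cup 2 is the lowest-numbered option available, probability 1; weight (1/3)·1 = 1/3.
If it is under cup 2 (prior 1/3): the dealer opened cup 2, so this case is ruled out; weight (1/3)·0 = 0.
If it is under cup 3 (prior 1/3): the dealer would have opened cup 1 instead, probability 0; weight (1/3)·0 = 0.
The weights sum to 1/3.
So P(the pea under cup 1 | the dealer opened cup 2) = (1/3) / (1/3) = 1.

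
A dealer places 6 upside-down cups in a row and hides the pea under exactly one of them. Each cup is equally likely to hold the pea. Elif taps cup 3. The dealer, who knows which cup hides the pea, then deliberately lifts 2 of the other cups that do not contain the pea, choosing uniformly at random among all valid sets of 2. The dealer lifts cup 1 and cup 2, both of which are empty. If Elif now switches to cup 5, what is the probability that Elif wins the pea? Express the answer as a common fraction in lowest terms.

5/18

Consider each possible location of the pea in turn.
If it is under either of cups 1 and 2 (prior 1/6 each): that cup was opened and seen not to hold the prize — ruled out; weight (1/6)·0 = 0 each.
If it is under cup 3 (prior 1/6): the dealer has 10 equally likely choices, so probability 1/10; weight (1/6)·(1/10) = 1/60.
If it is under any of cups 4, 5, and 6 (prior 1/6 each): the dealer has 6 equally likely choices, so probability 1/6; weight (1/6)·(1/6) = 1/36 each.
The weights sum to 1/10.
So P(the pea under cup 5 | the dealer opened cup 1 and cup 2) = (1/36) / (1/10) = 5/18.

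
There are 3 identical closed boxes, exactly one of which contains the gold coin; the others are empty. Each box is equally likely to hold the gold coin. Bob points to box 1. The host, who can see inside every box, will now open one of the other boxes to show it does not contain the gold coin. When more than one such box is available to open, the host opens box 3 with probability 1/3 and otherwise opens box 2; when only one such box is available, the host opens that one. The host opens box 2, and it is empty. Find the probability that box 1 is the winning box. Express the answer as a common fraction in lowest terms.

Apply Bayes' rule, conditioning on where the gold coin actually is.
If it is in box 1 (prior 1/3): box 3 is available but not opened, probability 2/3; weight (1/3)·(2/3) = 2/9.
If it is in box 2 (prior 1/3): the host opened box 2, so this case is ruled out; weight (1/3)·0 = 0.
If it is in box 3 (prior 1/3): only box 2 is available, probability 1; weight (1/3)·1 = 1/3.
The weights sum to 5/9.
So P(the gold coin in box 1 | the host opened box 2) = (2/9) / (5/9) = 2/5.

2/5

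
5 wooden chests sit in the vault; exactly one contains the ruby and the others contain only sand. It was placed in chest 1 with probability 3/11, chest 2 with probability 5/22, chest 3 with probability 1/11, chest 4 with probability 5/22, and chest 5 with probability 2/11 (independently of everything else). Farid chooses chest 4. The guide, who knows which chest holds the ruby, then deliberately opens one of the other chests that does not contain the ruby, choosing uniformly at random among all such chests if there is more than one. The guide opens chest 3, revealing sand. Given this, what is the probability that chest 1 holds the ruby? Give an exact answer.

Condition on the true location of the ruby.
If it is in chest 1 (prior 3/11): the guide has 3 equally likely choices, so probability 1/3; weight (3/11)·(1/3) = 1/11.
If it is in chest 2 (prior 5/22): the guide has 3 equally likely choices, so probability 1/3; weight (5/22)·(1/3) = 5/66.
If it is in chest 3 (prior 1/11): the guide opened chest 3, so this case is ruled out; weight (1/11)·0 = 0.
If it is in chest 4 (prior 5/22): the guide has 4 equally likely choices, so probability 1/4; weight (5/22)·(1/4) = 5/88.
If it is in chest 5 (prior 2/11): the guide has 3 equally likely choices, so probability 1/3; weight (2/11)·(1/3) = 2/33.
The weights sum to 25/88.
So P(the ruby in chest 1 | the guide opened chest 3) = (1/11) / (25/88) = 8/25.

8/25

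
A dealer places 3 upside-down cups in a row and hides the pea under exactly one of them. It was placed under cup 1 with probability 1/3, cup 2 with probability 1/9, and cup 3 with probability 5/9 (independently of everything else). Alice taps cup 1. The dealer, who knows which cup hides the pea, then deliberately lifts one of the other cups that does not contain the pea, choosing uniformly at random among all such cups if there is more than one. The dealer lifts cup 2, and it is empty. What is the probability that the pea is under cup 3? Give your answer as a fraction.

10/13

Apply Bayes' rule, conditioning on where the pea actually is.
If it is under cup 1 (prior 1/3): the dealer has 2 equally likely choices, so probability 1/2; weight (1/3)·(1/2) = 1/6.
If it is under cup 2 (prior 1/9): the dealer opened cup 2, so this case is ruled out; weight (1/9)·0 = 0.
If it is under cup 3 (prior 5/9): the dealer has no choice, probability 1; weight (5/9)·1 = 5/9.
The weights sum to 13/18.
So P(the pea under cup 3 | the dealer opened cup 2) = (5/9) / (13/18) = 10/13.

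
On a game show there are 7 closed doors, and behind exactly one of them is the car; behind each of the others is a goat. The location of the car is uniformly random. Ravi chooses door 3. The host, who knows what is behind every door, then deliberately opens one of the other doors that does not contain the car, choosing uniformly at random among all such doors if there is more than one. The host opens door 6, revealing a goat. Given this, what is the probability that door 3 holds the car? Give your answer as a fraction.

1/7

Apply Bayes' rule, conditioning on where the car actually is.
If it is behind any of doors 1, 2, 4, 5, and 7 (prior 1/7 each): the host has 5 equally likely choices, so probability 1/5; weight (1/7)·(1/5) = 1/35 each.
If it is behind door 3 (prior 1/7): the host has 6 equally likely choices, so probability 1/6; weight (1/7)·(1/6) = 1/42.
If it is behind door 6 (prior 1/7): the host opened door 6, so this case is ruled out; weight (1/7)·0 = 0.
The weights sum to 1/6.
So P(the car behind door 3 | the host opened door 6) = (1/42) / (1/6) = 1/7.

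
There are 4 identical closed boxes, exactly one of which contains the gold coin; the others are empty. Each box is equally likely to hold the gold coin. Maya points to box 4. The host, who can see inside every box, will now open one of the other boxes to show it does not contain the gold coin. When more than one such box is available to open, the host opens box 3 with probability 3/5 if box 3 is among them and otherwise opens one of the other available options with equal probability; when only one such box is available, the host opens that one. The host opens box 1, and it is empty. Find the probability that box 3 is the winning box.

5/11

Apply Bayes' rule, conditioning on where the gold coin actually is.
If it is in box 1 (prior 1/4): the host opened box 1, so this case is ruled out; weight (1/4)·0 = 0.
If it is in box 2 (prior 1/4): box 3 is available but not opened, probability 2/5; weight (1/4)·(2/5) = 1/10.
If it is in box 3 (prior 1/4): box 3 holds the prize so is unavailable; the host chooses uniformly among the 2 others, probability 1/2; weight (1/4)·(1/2) = 1/8.
If it is in box 4 (prior 1/4): box 3 is available but not opened; box 1 gets probability (1 − 3/5)/2 = 1/5; weight (1/4)·(1/5) = 1/20.
The weights sum to 11/40.
So P(the gold coin in box 3 | the host opened box 1) = (1/8) / (11/40) = 5/11.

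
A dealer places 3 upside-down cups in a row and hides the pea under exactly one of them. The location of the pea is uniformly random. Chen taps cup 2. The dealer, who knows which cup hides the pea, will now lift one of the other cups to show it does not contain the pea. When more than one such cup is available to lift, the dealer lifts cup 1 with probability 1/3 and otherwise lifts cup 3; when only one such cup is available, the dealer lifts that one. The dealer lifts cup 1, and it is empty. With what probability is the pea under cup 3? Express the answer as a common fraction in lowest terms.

Consider each possible location of the pea in turn.
If it is under cup 1 (prior 1/3): the dealer opened cup 1, so this case is ruled out; weight (1/3)·0 = 0.
If it is under cup 2 (prior 1/3): cup 1 is available, opened with probability 1/3; weight (1/3)·(1/3) = 1/9.
If it is under cup 3 (prior 1/3): only cup 1 is available, probability 1; weight (1/3)·1 = 1/3.
The weights sum to 4/9.
So P(the pea under cup 3 | the dealer opened cup 1) = (1/3) / (4/9) = 3/4.

3/4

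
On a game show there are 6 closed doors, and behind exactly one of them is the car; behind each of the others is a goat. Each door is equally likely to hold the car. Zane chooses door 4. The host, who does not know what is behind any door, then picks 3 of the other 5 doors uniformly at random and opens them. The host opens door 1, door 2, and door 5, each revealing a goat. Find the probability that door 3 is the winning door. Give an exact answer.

Apply Bayes' rule, conditioning on where the car actually is.
If it is behind any of doors 1, 2, and 5 (prior 1/6 each): that door was opened and seen not to hold the prize — ruled out; weight (1/6)·0 = 0 each.
If it is behind any of doors 3, 4, and 6 (prior 1/6 each): the host picks exactly this set with probability 1/10 regardless, and none is the prize; weight (1/6)·(1/10) = 1/60 each.
The weights sum to 1/20.
So P(the car behind door 3 | the host opened door 1, door 2, and door 5) = (1/60) / (1/20) = 1/3.

1/3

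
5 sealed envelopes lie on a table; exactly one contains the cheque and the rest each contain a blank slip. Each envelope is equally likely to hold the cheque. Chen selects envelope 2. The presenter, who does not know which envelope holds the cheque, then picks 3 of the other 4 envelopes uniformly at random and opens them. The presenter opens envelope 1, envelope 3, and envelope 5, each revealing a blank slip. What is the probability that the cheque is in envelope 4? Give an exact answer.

Apply Bayes' rule, conditioning on where the cheque actually is.
If it is in any of envelopes 1, 3, and 5 (prior 1/5 each): that envelope was opened and seen not to hold the prize — ruled out; weight (1/5)·0 = 0 each.
If it is in either of envelopes 2 and 4 (prior 1/5 each): the presenter picks exactly this set with probability 1/4 regardless, and none is the prize; weight (1/5)·(1/4) = 1/20 each.
The weights sum to 1/10.
So P(the cheque in envelope 4 | the presenter opened envelope 1, envelope 3, and envelope 5) = (1/20) / (1/10) = 1/2.

1/2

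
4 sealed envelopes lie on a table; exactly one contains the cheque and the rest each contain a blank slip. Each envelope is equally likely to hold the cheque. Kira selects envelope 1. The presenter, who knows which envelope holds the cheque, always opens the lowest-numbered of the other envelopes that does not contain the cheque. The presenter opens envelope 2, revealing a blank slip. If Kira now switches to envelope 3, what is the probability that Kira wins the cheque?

1/3

Apply Bayes' rule, conditioning on where the cheque actually is.
If it is in any of envelopes 1, 3, and 4 (prior 1/4 each): envelope 2 is the lowest-numbered option available, probability 1; weight (1/4)·1 = 1/4 each.
If it is in envelope 2 (prior 1/4): the presenter opened envelope 2, so this case is ruled out; weight (1/4)·0 = 0.
The weights sum to 3/4.
So P(the cheque in envelope 3 | the presenter opened envelope 2) = (1/4) / (3/4) = 1/3.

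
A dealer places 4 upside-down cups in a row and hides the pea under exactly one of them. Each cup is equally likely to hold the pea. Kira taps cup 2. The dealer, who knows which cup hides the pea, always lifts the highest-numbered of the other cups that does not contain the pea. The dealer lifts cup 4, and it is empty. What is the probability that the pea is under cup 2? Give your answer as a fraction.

Apply Bayes' rule, conditioning on where the pea actually is.
If it is under any of cups 1, 2, and 3 (prior 1/4 each): cup 4 is the highest-numbered option available, probability 1; weight (1/4)·1 = 1/4 each.
If it is under cup 4 (prior 1/4): the dealer opened cup 4, so this case is ruled out; weight (1/4)·0 = 0.
The weights sum to 3/4.
So P(the pea under cup 2 | the dealer opened cup 4) = (1/4) / (3/4) = 1/3.

1/3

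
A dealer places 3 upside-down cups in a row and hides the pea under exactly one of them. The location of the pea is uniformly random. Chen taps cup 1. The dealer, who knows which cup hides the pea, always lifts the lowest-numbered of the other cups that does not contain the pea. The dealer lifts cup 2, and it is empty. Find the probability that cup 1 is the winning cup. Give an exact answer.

1/2

Condition on the true location of the pea.
If it is under either of cups 1 and 3 (prior 1/3 each): cup 2 is the lowest-numbered option available, probability 1; weight (1/3)·1 = 1/3 each.
If it is under cup 2 (prior 1/3): the dealer opened cup 2, so this case is ruled out; weight (1/3)·0 = 0.
The weights sum to 2/3.
So P(the pea under cup 1 | the dealer opened cup 2) = (1/3) / (2/3) = 1/2.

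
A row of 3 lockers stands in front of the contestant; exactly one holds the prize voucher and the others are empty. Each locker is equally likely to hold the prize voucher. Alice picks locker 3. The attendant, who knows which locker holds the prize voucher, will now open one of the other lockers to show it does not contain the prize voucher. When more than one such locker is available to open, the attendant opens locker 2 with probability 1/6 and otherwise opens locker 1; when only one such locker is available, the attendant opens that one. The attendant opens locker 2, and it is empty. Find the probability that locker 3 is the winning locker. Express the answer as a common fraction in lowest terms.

Apply Bayes' rule, conditioning on where the prize voucher actually is.
If it is in locker 1 (prior 1/3): only locker 2 is available, probability 1; weight (1/3)·1 = 1/3.
If it is in locker 2 (prior 1/3): the attendant opened locker 2, so this case is ruled out; weight (1/3)·0 = 0.
If it is in locker 3 (prior 1/3): locker 2 is available, opened with probability 1/6; weight (1/3)·(1/6) = 1/18.
The weights sum to 7/18.
So P(the prize voucher in locker 3 | the attendant opened locker 2) = (1/18) / (7/18) = 1/7.

1/7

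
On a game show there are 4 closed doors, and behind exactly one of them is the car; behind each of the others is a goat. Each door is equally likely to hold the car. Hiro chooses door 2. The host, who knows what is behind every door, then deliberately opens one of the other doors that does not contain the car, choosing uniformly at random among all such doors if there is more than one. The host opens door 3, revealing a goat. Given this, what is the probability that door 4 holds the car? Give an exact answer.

Apply Bayes' rule, conditioning on where the car actually is.
If it is behind either of doors 1 and 4 (prior 1/4 each): the host has 2 equally likely choices, so probability 1/2; weight (1/4)·(1/2) = 1/8 each.
If it is behind door 2 (prior 1/4): the host has 3 equally likely choices, so probability 1/3; weight (1/4)·(1/3) = 1/12.
If it is behind door 3 (prior 1/4): the host opened door 3, so this case is ruled out; weight (1/4)·0 = 0.
The weights sum to 1/3.
So P(the car behind door 4 | the host opened door 3) = (1/8) / (1/3) = 3/8.

3/8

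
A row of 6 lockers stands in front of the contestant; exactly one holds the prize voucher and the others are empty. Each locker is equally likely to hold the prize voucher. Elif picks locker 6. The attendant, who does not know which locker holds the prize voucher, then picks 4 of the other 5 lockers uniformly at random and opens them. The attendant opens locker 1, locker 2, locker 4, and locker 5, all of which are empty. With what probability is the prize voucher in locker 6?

1/2

Condition on the true location of the prize voucher.
If it is in any of lockers 1, 2, 4, and 5 (prior 1/6 each): that locker was opened and seen not to hold the prize — ruled out; weight (1/6)·0 = 0 each.
If it is in either of lockers 3 and 6 (prior 1/6 each): the attendant picks exactly this set with probability 1/5 regardless, and none is the prize; weight (1/6)·(1/5) = 1/30 each.
The weights sum to 1/15.
So P(the prize voucher in locker 6 | the attendant opened locker 1, locker 2, locker 4, and locker 5) = (1/30) / (1/15) = 1/2.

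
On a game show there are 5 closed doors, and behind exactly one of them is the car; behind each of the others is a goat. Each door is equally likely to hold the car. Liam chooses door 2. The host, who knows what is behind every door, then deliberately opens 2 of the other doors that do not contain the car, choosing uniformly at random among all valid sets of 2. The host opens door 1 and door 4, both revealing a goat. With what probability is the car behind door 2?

Consider each possible location of the car in turn.
If it is behind either of doors 1 and 4 (prior 1/5 each): that door was opened and seen not to hold the prize — ruled out; weight (1/5)·0 = 0 each.
If it is behind door 2 (prior 1/5): the host has 6 equally likely choices, so probability 1/6; weight (1/5)·(1/6) = 1/30.
If it is behind either of doors 3 and 5 (prior 1/5 each): the host has 3 equally likely choices, so probability 1/3; weight (1/5)·(1/3) = 1/15 each.
The weights sum to 1/6.
So P(the car behind door 2 | the host opened door 1 and door 4) = (1/30) / (1/6) = 1/5.

1/5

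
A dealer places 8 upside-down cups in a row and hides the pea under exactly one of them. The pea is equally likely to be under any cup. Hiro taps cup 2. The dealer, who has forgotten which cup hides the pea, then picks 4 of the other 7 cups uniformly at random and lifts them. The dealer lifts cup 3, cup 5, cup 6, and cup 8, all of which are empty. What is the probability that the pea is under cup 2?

Because the dealer chose which cups to lift without knowing where the pea is, the choice is independent of the prize location. Learning that none of the 4 opened cups holds the pea simply rules out those 4 locations and leaves the remaining 4 cups still equally likely by symmetry.
So P(the pea under cup 2) = 1/4.

1/4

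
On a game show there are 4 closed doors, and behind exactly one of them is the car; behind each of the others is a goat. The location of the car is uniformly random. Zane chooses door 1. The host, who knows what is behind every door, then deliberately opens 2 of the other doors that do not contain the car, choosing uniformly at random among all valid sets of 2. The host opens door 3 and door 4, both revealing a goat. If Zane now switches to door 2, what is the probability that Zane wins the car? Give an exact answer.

3/4

Consider each possible location of the car in turn.
If it is behind door 1 (prior 1/4): the host has 3 equally likely choices, so probability 1/3; weight (1/4)·(1/3) = 1/12.
If it is behind door 2 (prior 1/4): the host has no choice, probability 1; weight (1/4)·1 = 1/4.
If it is behind either of doors 3 and 4 (prior 1/4 each): that door was opened and seen not to hold the prize — ruled out; weight (1/4)·0 = 0 each.
The weights sum to 1/3.
So P(the car behind door 2 | the host opened door 3 and door 4) = (1/4) / (1/3) = 3/4.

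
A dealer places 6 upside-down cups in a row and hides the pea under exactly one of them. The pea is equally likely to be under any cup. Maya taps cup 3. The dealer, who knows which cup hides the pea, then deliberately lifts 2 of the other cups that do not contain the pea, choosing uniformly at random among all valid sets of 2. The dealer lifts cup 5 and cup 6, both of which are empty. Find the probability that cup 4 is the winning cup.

5/18

Apply Bayes' rule, conditioning on where the pea actually is.
If it is under any of cups 1, 2, and 4 (prior 1/6 each): the dealer has 6 equally likely choices, so probability 1/6; weight (1/6)·(1/6) = 1/36 each.
If it is under cup 3 (prior 1/6): the dealer has 10 equally likely choices, so probability 1/10; weight (1/6)·(1/10) = 1/60.
If it is under either of cups 5 and 6 (prior 1/6 each): that cup was opened and seen not to hold the prize — ruled out; weight (1/6)·0 = 0 each.
The weights sum to 1/10.
So P(the pea under cup 4 | the dealer opened cup 5 and cup 6) = (1/36) / (1/10) = 5/18.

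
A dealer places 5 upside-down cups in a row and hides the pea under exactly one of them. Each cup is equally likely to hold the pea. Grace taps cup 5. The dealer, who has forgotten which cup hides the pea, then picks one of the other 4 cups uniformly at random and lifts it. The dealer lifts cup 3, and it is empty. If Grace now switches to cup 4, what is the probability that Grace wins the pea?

Condition on the true location of the pea.
If it is under any of cups 1, 2, 4, and 5 (prior 1/5 each): the dealer picks cup 3 with probability 1/4 regardless, and it is not the prize; weight (1/5)·(1/4) = 1/20 each.
If it is under cup 3 (prior 1/5): the dealer opened cup 3, so this case is ruled out; weight (1/5)·0 = 0.
The weights sum to 1/5.
So P(the pea under cup 4 | the dealer opened cup 3) = (1/20) / (1/5) = 1/4.

1/4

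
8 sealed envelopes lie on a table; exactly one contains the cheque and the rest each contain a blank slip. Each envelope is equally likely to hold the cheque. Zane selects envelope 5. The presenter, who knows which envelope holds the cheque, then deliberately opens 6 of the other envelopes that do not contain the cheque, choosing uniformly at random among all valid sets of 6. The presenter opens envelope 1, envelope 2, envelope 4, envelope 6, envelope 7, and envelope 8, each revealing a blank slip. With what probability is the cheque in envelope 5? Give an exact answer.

Consider each possible location of the cheque in turn.
If it is in any of envelopes 1, 2, 4, 6, 7, and 8 (prior 1/8 each): that envelope was opened and seen not to hold the prize — ruled out; weight (1/8)·0 = 0 each.
If it is in envelope 3 (prior 1/8): the presenter has no choice, probability 1; weight (1/8)·1 = 1/8.
If it is in envelope 5 (prior 1/8): the presenter has 7 equally likely choices, so probability 1/7; weight (1/8)·(1/7) = 1/56.
The weights sum to 1/7.
So P(the cheque in envelope 5 | the presenter opened envelope 1, envelope 2, envelope 4, envelope 6, envelope 7, and envelope 8) = (1/56) / (1/7) = 1/8.

1/8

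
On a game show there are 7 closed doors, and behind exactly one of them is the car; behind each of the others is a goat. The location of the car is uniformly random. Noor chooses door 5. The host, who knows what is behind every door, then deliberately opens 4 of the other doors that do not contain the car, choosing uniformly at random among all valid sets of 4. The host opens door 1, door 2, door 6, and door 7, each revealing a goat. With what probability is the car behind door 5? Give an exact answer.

Condition on the true location of the car.
If it is behind any of doors 1, 2, 6, and 7 (prior 1/7 each): that door was opened and seen not to hold the prize — ruled out; weight (1/7)·0 = 0 each.
If it is behind either of doors 3 and 4 (prior 1/7 each): the host has 5 equally likely choices, so probability 1/5; weight (1/7)·(1/5) = 1/35 each.
If it is behind door 5 (prior 1/7): the host has 15 equally likely choices, so probability 1/15; weight (1/7)·(1/15) = 1/105.
The weights sum to 1/15.
So P(the car behind door 5 | the host opened door 1, door 2, door 6, and door 7) = (1/105) / (1/15) = 1/7.

1/7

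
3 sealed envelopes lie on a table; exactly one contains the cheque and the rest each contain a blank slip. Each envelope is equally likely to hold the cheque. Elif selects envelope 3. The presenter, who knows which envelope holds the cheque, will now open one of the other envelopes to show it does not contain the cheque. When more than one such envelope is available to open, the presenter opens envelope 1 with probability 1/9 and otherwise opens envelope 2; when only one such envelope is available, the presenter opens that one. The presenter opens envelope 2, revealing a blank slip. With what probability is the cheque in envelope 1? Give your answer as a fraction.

Consider each possible location of the cheque in turn.
If it is in envelope 1 (prior 1/3): only envelope 2 is available, probability 1; weight (1/3)·1 = 1/3.
If it is in envelope 2 (prior 1/3): the presenter opened envelope 2, so this case is ruled out; weight (1/3)·0 = 0.
If it is in envelope 3 (prior 1/3): envelope 1 is available but not opened, probability 8/9; weight (1/3)·(8/9) = 8/27.
The weights sum to 17/27.
So P(the cheque in envelope 1 | the presenter opened envelope 2) = (1/3) / (17/27) = 9/17.

9/17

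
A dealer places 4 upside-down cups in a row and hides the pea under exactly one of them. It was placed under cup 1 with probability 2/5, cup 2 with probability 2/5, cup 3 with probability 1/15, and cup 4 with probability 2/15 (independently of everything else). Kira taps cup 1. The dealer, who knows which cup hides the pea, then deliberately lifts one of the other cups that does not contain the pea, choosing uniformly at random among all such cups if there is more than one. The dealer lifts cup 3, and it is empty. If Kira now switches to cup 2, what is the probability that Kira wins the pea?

1/2

Apply Bayes' rule, conditioning on where the pea actually is.
If it is under cup 1 (prior 2/5): the dealer has 3 equally likely choices, so probability 1/3; weight (2/5)·(1/3) = 2/15.
If it is under cup 2 (prior 2/5): the dealer has 2 equally likely choices, so probability 1/2; weight (2/5)·(1/2) = 1/5.
If it is under cup 3 (prior 1/15): the dealer opened cup 3, so this case is ruled out; weight (1/15)·0 = 0.
If it is under cup 4 (prior 2/15): the dealer has 2 equally likely choices, so probability 1/2; weight (2/15)·(1/2) = 1/15.
The weights sum to 2/5.
So P(the pea under cup 2 | the dealer opened cup 3) = (1/5) / (2/5) = 1/2.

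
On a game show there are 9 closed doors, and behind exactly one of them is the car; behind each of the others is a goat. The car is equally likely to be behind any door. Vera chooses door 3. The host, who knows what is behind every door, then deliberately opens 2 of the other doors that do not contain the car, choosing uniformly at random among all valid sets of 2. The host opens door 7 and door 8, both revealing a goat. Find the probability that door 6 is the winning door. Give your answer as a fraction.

Apply Bayes' rule, conditioning on where the car actually is.
If it is behind any of doors 1, 2, 4, 5, 6, and 9 (prior 1/9 each): the host has 21 equally likely choices, so probability 1/21; weight (1/9)·(1/21) = 1/189 each.
If it is behind door 3 (prior 1/9): the host has 28 equally likely choices, so probability 1/28; weight (1/9)·(1/28) = 1/252.
If it is behind either of doors 7 and 8 (prior 1/9 each): that door was opened and seen not to hold the prize — ruled out; weight (1/9)·0 = 0 each.
The weights sum to 1/28.
So P(the car behind door 6 | the host opened door 7 and door 8) = (1/189) / (1/28) = 4/27.

4/27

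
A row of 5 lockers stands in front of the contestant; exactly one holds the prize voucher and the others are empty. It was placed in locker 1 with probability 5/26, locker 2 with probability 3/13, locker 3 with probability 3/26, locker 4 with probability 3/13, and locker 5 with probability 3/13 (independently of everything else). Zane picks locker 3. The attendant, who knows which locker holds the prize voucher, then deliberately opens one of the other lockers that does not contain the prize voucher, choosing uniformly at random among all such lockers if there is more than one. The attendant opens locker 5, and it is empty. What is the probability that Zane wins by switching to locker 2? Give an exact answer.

24/77

Consider each possible location of the prize voucher in turn.
If it is in locker 1 (prior 5/26): the attendant has 3 equally likely choices, so probability 1/3; weight (5/26)·(1/3) = 5/78.
If it is in either of lockers 2 and 4 (prior 3/13 each): the attendant has 3 equally likely choices, so probability 1/3; weight (3/13)·(1/3) = 1/13 each.
If it is in locker 3 (prior 3/26): the attendant has 4 equally likely choices, so probability 1/4; weight (3/26)·(1/4) = 3/104.
If it is in locker 5 (prior 3/13): the attendant opened locker 5, so this case is ruled out; weight (3/13)·0 = 0.
The weights sum to 77/312.
So P(the prize voucher in locker 2 | the attendant opened locker 5) = (1/13) / (77/312) = 24/77.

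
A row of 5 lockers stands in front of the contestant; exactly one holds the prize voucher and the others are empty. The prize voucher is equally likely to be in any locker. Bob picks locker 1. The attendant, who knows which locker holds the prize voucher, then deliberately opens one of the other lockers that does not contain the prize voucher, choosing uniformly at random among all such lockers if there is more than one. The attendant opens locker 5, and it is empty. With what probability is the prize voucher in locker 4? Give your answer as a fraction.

4/15

Apply Bayes' rule, conditioning on where the prize voucher actually is.
If it is in locker 1 (prior 1/5): the attendant has 4 equally likely choices, so probability 1/4; weight (1/5)·(1/4) = 1/20.
If it is in any of lockers 2, 3, and 4 (prior 1/5 each): the attendant has 3 equally likely choices, so probability 1/3; weight (1/5)·(1/3) = 1/15 each.
If it is in locker 5 (prior 1/5): the attendant opened locker 5, so this case is ruled out; weight (1/5)·0 = 0.
The weights sum to 1/4.
So P(the prize voucher in locker 4 | the attendant opened locker 5) = (1/15) / (1/4) = 4/15.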